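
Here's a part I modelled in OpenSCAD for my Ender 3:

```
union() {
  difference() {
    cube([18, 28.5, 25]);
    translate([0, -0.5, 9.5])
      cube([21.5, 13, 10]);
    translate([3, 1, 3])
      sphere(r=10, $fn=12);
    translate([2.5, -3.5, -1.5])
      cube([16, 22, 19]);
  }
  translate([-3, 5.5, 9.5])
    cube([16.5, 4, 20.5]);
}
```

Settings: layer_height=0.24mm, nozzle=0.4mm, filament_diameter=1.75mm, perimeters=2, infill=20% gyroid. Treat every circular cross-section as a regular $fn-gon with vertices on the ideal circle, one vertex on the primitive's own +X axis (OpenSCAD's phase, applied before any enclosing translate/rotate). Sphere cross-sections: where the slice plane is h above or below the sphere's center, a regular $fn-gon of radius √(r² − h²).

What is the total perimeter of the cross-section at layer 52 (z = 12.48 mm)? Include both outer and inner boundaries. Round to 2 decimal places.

109.00 mm

At z = 12.48 mm: the 18×28.5 cube contributes its full rectangle (perimeter 93.00 mm); the cube at (0, -0.5) is present — its section is the full 21.5×13 rectangle (perimeter 69.00 mm); the r=10 sphere at (3, 1) slices to a regular 12-gon of circumradius 3.183 (√(r²−h²) with h=9.48 from center) (perimeter = 2·12·3.183·sin(180°/12) = 19.77 mm); the 16×22 cube at (2.5, -3.5) contributes its full rectangle (perimeter 76.00 mm); Subtracting the remaining from the first: starting from the 18×28.5 cube, the 21.5×13 cube at (0, -0.5) partially overlaps it — only the 225.00 mm² overlap (of its 279.50 mm²) is removed, clipping the outline; the r=10 sphere at (3, 1) misses the remaining region (no effect); the 16×22 cube at (2.5, -3.5) partially overlaps it — only the 93.00 mm² overlap (of its 352.00 mm²) is removed, clipping the outline — boundary = 68.00 mm; the 16.5×4 cube at (-3, 5.5) contributes its full rectangle (perimeter 41.00 mm); Combining (union): the 2 present regions are separate (no shared area or edge), so areas and boundary lengths simply add and each stays a separate island — boundary = 109.00 mm. Overall, the cross-section has 2 separate islands. Total boundary length (outer) = 109.00 mm.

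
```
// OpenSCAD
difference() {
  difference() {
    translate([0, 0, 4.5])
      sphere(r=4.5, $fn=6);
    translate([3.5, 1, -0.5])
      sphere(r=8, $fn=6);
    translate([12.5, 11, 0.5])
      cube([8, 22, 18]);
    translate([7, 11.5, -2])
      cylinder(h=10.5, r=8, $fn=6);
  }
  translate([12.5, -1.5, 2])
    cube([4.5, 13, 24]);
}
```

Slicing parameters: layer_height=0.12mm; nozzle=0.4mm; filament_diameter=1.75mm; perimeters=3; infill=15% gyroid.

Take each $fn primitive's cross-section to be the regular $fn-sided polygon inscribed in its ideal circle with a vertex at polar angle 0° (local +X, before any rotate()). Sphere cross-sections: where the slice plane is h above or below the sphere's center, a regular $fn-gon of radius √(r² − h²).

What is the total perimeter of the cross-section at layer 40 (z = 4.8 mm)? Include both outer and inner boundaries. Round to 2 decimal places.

At z = 4.8 mm: the sphere: section is a regular 6-gon, circumradius = √(r²−h²) = √(4.5²−0.3²) = 4.490 (perimeter = 2·6·4.490·sin(180°/6) = 26.94 mm); the r=8 sphere at (3.5, 1) slices to a regular 6-gon of circumradius 5.992 (√(r²−h²) with h=5.3 from center) (perimeter = 2·6·5.992·sin(180°/6) = 35.95 mm); the cube at (12.5, 11) is present — its section is the full 8×22 rectangle (perimeter 60.00 mm); the r=8 cylinder at (7, 11.5) gives a regular 6-gon of circumradius 8 (constant along its height) (perimeter = 2·6·8.000·sin(180°/6) = 48.00 mm); Subtracting the remaining from the first: starting from the r=4.5 sphere, the r=8 sphere at (3.5, 1) partially overlaps it — only the 36.27 mm² overlap (of its 93.30 mm²) is removed, clipping the outline; the 8×22 cube at (12.5, 11) misses the remaining region (no effect); the r=8 cylinder at (7, 11.5) misses the remaining region (no effect) — boundary = 21.95 mm; the cube at (12.5, -1.5) (footprint 4.5×13) is included at this height (perimeter 35.00 mm); After the difference (first − rest): starting from the result so far, the 4.5×13 cube at (12.5, -1.5) misses the remaining region (no effect) — boundary = 21.95 mm. Overall, the cross-section is a single solid region. Total boundary length (outer) = 21.95 mm.

21.95 mm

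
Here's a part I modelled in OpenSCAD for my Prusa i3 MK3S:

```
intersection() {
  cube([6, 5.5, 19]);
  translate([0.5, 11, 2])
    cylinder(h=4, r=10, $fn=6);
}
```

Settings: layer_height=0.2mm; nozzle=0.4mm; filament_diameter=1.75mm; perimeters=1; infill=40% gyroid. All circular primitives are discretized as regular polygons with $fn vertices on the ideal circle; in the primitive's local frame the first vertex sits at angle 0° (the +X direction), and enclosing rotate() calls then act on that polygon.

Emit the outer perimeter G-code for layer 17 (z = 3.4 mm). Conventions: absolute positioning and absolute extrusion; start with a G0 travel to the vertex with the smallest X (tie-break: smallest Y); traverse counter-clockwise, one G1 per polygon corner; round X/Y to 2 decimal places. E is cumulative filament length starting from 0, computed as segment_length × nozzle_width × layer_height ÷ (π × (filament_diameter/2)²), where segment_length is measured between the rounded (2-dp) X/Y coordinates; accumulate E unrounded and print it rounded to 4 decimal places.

At z = 3.4 mm: the 6×5.5 cube contributes its full rectangle; the r=10 cylinder at (0.5, 11) gives a regular 6-gon of circumradius 10 (constant along its height); Keeping only the common overlap: the r=10 cylinder at (0.5, 11) partially overlaps the 6×5.5 cube; clipping to the common part keeps 18.75 mm² — 1 connected region. The outline is a single polygon with 5 vertices. Extrusion per mm of travel: 0.4 × 0.2 / (π × 0.875²) = 0.033260. Accumulating E over each segment gives final E = 0.5971.

G0 X0.00 Y2.34 Z3.40
G1 X5.50 Y2.34 E0.1829
G1 X6.00 Y3.21 E0.2163
G1 X6.00 Y5.50 E0.2925
G1 X0.00 Y5.50 E0.4920
G1 X0.00 Y2.34 E0.5971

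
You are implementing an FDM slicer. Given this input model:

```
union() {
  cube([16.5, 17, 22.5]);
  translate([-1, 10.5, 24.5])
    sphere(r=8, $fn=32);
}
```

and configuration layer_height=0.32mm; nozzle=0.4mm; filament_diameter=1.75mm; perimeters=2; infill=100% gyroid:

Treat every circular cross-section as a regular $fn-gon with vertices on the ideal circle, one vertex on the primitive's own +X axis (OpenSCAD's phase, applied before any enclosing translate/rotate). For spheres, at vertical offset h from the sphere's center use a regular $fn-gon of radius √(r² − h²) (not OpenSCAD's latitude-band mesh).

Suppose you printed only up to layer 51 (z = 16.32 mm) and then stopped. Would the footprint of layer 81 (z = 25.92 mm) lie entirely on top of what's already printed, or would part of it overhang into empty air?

part overhangs

Compare the two slices. At z = 16.32: the cube (footprint 16.5×17) is included at this height (area 280.50 mm²); the sphere at (-1, 10.5) is not intersected at this z (|z−center|=8.180 > r=8); Combining (union): only the 16.5×17 cube is present, so the union is just that shape — area = 280.50 mm². At z = 25.92: the cube does not reach this height (z outside [0, 22.5]); the r=8 sphere at (-1, 10.5) slices to a regular 32-gon of circumradius 7.873 (√(r²−h²) with h=1.42 from center) (area = (32/2)·7.873²·sin(360°/32) = 193.48 mm²); Taking the union: only the r=8 sphere at (-1, 10.5) is present, so the union is just that shape — area = 193.48 mm². Checking containment: at z = 25.92 the cross-section extends beyond the z = 16.32 cross-section by about 115.09 mm².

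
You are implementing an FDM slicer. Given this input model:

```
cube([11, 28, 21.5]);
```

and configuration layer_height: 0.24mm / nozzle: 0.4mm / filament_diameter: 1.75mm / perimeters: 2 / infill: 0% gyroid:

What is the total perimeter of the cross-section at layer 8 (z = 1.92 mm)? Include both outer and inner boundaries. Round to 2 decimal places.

78.00 mm

At z = 1.92 mm: the cube is present — its section is the full 11×28 rectangle (perimeter 78.00 mm). Overall, the cross-section is a single solid region. Total boundary length (outer) = 78.00 mm.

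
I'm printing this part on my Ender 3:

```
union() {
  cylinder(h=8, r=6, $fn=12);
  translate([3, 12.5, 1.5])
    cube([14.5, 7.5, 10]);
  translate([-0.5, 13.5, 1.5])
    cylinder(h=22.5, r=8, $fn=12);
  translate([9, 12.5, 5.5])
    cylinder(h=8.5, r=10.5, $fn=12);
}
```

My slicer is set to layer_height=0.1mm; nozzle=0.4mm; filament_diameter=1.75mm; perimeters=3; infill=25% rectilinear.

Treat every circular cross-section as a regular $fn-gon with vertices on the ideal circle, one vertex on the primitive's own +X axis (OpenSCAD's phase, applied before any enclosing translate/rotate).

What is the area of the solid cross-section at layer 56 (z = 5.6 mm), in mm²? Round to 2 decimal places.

538.80 mm²

At z = 5.6 mm: the r=6 cylinder contributes a regular 12-gon of circumradius 6 (area = (12/2)·6.000²·sin(360°/12) = 108.00 mm²); the cube at (3, 12.5) (footprint 14.5×7.5) is included at this height (area 108.75 mm²); the r=8 cylinder at (-0.5, 13.5) contributes a regular 12-gon of circumradius 8 (area = (12/2)·8.000²·sin(360°/12) = 192.00 mm²); the r=10.5 cylinder at (9, 12.5) contributes a regular 12-gon of circumradius 10.5 (area = (12/2)·10.500²·sin(360°/12) = 330.75 mm²); Merging all regions: the regions partially overlap — summed areas 739.50 mm² minus the doubly-counted overlap 200.70 mm² gives 538.80 mm² — area = 538.80 mm². Overall, the cross-section is one region with 1 hole. Net area = 538.80 mm².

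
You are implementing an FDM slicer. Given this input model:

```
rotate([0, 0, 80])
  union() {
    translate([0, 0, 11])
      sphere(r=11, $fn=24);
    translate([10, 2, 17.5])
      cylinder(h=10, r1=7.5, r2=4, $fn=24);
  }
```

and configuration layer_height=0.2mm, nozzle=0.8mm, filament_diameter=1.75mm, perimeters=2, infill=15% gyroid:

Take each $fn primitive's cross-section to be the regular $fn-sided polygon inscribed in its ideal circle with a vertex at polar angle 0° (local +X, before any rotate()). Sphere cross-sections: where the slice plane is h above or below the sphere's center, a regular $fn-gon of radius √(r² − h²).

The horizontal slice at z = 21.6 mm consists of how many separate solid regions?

2

At z = 21.6 mm: the sphere: section is a regular 24-gon, circumradius = √(r²−h²) = √(11²−10.6²) = 2.939; the cone at (10, 2) contributes a regular 24-gon of circumradius 6.065 (interpolated between r1=7.5 and r2=4 at t=0.410); Combining (union): the 2 present regions are separate (no shared area or edge), so areas and boundary lengths simply add and each stays a separate island — 2 connected regions; (rotated 80° about Z; rotation is an isometry so areas/perimeters/island counts are preserved). The result has 2 disconnected regions.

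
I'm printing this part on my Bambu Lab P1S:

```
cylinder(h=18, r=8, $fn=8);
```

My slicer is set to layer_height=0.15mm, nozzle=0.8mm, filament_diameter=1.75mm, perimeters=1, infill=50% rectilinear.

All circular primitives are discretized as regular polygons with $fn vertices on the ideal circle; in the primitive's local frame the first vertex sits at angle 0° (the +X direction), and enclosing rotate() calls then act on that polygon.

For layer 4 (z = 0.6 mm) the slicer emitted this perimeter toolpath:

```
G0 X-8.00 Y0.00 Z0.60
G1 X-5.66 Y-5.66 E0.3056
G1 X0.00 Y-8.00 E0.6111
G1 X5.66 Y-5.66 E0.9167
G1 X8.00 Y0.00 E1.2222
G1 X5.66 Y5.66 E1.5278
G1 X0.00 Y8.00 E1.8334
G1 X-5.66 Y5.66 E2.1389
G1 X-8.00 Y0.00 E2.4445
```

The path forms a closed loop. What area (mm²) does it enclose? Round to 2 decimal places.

Apply the shoelace formula to the sequence of (X, Y) vertices; enclosed area = 181.12 mm².

181.12 mm²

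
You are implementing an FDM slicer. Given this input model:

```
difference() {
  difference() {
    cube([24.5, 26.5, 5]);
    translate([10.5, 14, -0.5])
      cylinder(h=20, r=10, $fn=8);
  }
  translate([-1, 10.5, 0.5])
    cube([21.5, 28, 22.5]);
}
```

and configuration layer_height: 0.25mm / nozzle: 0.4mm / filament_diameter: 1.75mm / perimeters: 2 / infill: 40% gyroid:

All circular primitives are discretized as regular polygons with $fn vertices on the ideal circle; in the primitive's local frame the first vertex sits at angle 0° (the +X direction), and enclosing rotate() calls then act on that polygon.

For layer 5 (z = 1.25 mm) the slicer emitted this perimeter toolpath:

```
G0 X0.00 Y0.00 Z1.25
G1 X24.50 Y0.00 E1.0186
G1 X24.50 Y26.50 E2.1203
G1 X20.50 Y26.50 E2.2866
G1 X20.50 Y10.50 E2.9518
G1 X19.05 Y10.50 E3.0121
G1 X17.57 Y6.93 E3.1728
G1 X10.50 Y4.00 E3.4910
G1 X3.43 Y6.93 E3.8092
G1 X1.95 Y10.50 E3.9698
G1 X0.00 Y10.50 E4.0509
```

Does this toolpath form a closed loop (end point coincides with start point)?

no

Start point (G0): (0.00, 0.00). End point (last G1): the path does not return to the start — open.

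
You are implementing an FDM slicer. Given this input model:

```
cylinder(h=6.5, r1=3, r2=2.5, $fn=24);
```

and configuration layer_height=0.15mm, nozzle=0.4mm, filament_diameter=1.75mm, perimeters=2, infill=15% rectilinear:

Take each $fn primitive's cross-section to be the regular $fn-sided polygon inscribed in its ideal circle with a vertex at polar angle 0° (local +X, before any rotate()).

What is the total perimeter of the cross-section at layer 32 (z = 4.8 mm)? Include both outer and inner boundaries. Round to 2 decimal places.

At z = 4.8 mm: the cone (r1=3→r2=2.5) has section circumradius 2.631 here — a regular 24-gon (perimeter = 2·24·2.631·sin(180°/24) = 16.48 mm). Overall, the cross-section is a single solid region. Total boundary length (outer) = 16.48 mm.

16.48 mm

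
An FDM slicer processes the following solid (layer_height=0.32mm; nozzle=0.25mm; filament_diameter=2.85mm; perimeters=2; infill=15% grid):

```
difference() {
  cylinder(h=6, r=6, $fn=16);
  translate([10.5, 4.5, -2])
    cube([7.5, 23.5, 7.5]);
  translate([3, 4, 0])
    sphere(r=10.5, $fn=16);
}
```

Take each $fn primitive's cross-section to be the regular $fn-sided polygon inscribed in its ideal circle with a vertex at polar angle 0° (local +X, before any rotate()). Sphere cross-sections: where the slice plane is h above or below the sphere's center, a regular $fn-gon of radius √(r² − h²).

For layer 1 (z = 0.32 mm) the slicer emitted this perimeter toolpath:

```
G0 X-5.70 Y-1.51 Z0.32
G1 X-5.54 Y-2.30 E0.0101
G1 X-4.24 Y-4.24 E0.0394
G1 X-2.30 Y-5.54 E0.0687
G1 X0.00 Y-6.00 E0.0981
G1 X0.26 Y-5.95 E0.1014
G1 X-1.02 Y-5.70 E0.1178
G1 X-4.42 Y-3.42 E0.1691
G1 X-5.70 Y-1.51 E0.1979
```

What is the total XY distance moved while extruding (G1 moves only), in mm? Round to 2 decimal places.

15.78 mm

Sum the Euclidean lengths of each G1 segment: total = 15.78 mm.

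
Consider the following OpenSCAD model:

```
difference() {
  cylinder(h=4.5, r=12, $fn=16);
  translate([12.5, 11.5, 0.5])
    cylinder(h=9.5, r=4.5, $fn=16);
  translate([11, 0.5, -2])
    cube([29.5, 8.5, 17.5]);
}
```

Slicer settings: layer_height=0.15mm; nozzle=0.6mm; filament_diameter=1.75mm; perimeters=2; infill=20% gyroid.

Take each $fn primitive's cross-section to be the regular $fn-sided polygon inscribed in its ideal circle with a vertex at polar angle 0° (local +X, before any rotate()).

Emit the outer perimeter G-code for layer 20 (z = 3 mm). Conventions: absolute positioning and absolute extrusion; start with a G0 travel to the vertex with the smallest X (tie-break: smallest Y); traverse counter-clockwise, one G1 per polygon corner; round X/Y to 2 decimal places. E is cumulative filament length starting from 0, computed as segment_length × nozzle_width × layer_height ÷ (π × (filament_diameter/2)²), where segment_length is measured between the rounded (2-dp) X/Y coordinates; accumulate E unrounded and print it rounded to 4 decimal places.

G0 X-12.00 Y0.00 Z3.00
G1 X-11.09 Y-4.59 E0.1751
G1 X-8.49 Y-8.49 E0.3505
G1 X-4.59 Y-11.09 E0.5259
G1 X0.00 Y-12.00 E0.7009
G1 X4.59 Y-11.09 E0.8760
G1 X8.49 Y-8.49 E1.0514
G1 X11.09 Y-4.59 E1.2268
G1 X12.00 Y0.00 E1.4019
G1 X11.90 Y0.50 E1.4210
G1 X11.00 Y0.50 E1.4547
G1 X11.00 Y4.72 E1.6126
G1 X8.49 Y8.49 E1.7820
G1 X4.59 Y11.09 E1.9574
G1 X0.00 Y12.00 E2.1325
G1 X-4.59 Y11.09 E2.3076
G1 X-8.49 Y8.49 E2.4830
G1 X-11.09 Y4.59 E2.6584
G1 X-12.00 Y0.00 E2.8334

At z = 3 mm: the r=12 cylinder contributes a regular 16-gon of circumradius 12; the r=4.5 cylinder at (12.5, 11.5) gives a regular 16-gon of circumradius 4.5 (constant along its height); the 29.5×8.5 cube at (11, 0.5) contributes its full rectangle; Subtracting the remaining from the first: starting from the r=12 cylinder, the r=4.5 cylinder at (12.5, 11.5) misses the remaining region (no effect); the 29.5×8.5 cube at (11, 0.5) partially overlaps it — only the 2.03 mm² overlap (of its 250.75 mm²) is removed, clipping the outline — 1 connected region. The outline is a single polygon with 18 vertices. Extrusion per mm of travel: 0.6 × 0.15 / (π × 0.875²) = 0.037418. Accumulating E over each segment gives final E = 2.8334.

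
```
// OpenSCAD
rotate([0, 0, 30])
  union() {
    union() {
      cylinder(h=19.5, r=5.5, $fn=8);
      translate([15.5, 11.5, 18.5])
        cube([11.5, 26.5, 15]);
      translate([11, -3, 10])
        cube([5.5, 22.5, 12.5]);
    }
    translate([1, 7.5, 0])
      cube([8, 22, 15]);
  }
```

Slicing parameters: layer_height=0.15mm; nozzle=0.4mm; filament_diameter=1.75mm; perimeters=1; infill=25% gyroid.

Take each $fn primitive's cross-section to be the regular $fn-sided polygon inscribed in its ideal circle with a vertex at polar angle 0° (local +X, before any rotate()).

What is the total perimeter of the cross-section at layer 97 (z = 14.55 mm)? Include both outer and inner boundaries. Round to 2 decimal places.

At z = 14.55 mm: the cylinder: section is a regular 8-gon, circumradius r=5.5 (perimeter = 2·8·5.500·sin(180°/8) = 33.68 mm); the cube at (15.5, 11.5) is absent (z outside [18.5, 33.5]); the cube at (11, -3) (footprint 5.5×22.5) is included at this height (perimeter 56.00 mm); Combining (union): the 2 present regions are separate (no shared area or edge), so areas and boundary lengths simply add and each stays a separate island — boundary = 89.68 mm; the 8×22 cube at (1, 7.5) contributes its full rectangle (perimeter 60.00 mm); Combining (union): the 2 present regions are separate (no shared area or edge), so areas and boundary lengths simply add and each stays a separate island — boundary = 149.68 mm; (rotated 30° about Z; rotation is an isometry so areas/perimeters/island counts are preserved). Overall, the cross-section has 3 separate islands. Total boundary length (outer) = 149.68 mm.

149.68 mm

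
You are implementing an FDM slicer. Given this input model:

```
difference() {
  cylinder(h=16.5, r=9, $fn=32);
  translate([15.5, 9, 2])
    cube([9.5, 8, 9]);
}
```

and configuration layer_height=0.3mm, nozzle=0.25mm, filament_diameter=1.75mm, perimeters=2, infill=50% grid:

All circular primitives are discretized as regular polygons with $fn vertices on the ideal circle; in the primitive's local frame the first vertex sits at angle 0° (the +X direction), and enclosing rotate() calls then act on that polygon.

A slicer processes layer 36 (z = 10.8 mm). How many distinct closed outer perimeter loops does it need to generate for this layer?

1

At z = 10.8 mm: the r=9 cylinder gives a regular 32-gon of circumradius 9 (constant along its height); the 9.5×8 cube at (15.5, 9) contributes its full rectangle; Subtracting the remaining from the first: starting from the r=9 cylinder, the 9.5×8 cube at (15.5, 9) misses the remaining region (no effect) — 1 connected region. The result has 1 disconnected region.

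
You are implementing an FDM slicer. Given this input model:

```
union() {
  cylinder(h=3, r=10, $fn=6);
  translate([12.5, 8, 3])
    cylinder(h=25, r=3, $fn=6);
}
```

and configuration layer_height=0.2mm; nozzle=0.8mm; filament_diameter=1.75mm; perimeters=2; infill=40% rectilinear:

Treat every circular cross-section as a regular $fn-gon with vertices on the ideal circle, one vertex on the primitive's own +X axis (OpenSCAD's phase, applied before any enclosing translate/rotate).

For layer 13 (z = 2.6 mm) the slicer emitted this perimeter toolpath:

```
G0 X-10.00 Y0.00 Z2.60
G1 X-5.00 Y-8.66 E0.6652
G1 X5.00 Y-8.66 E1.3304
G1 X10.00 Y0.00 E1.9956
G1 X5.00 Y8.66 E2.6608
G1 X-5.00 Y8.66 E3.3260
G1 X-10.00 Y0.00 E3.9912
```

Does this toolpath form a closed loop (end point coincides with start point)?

yes

Start point (G0): (-10.00, 0.00). End point (last G1): the path returns to the start — closed.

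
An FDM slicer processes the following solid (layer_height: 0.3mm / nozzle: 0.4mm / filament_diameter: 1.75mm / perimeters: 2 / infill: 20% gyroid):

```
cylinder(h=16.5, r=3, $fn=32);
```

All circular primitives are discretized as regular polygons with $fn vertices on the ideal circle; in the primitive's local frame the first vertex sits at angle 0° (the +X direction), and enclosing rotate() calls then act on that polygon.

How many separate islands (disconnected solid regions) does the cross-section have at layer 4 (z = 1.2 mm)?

At z = 1.2 mm: the r=3 cylinder gives a regular 32-gon of circumradius 3 (constant along its height). Overall, the cross-section is a single solid region. Island count = 1.

1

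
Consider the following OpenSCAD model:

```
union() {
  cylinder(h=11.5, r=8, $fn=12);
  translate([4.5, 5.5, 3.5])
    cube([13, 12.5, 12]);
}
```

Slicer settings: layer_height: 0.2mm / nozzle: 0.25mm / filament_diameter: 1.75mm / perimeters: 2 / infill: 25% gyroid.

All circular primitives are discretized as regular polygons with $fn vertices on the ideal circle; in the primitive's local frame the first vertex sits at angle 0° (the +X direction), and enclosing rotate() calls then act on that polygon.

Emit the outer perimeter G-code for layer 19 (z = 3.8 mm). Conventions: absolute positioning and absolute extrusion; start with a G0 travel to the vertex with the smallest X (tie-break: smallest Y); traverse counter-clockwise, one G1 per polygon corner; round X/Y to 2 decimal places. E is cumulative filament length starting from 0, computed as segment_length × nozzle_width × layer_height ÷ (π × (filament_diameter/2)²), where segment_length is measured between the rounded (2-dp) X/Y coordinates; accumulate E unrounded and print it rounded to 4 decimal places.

At z = 3.8 mm: the cylinder: section is a regular 12-gon, circumradius r=8; the 13×12.5 cube at (4.5, 5.5) contributes its full rectangle; Combining (union): the regions partially overlap (shared area 0.43 mm²), so overlapping operands fuse into one piece — 1 connected region. The outline is a single polygon with 17 vertices. Extrusion per mm of travel: 0.25 × 0.2 / (π × 0.875²) = 0.020788. Accumulating E over each segment gives final E = 2.0273.

G0 X-8.00 Y0.00 Z3.80
G1 X-6.93 Y-4.00 E0.0861
G1 X-4.00 Y-6.93 E0.1722
G1 X0.00 Y-8.00 E0.2583
G1 X4.00 Y-6.93 E0.3444
G1 X6.93 Y-4.00 E0.4305
G1 X8.00 Y0.00 E0.5166
G1 X6.93 Y4.00 E0.6026
G1 X5.43 Y5.50 E0.6467
G1 X17.50 Y5.50 E0.8976
G1 X17.50 Y18.00 E1.1575
G1 X4.50 Y18.00 E1.4277
G1 X4.50 Y6.43 E1.6682
G1 X4.00 Y6.93 E1.6829
G1 X0.00 Y8.00 E1.7690
G1 X-4.00 Y6.93 E1.8551
G1 X-6.93 Y4.00 E1.9412
G1 X-8.00 Y0.00 E2.0273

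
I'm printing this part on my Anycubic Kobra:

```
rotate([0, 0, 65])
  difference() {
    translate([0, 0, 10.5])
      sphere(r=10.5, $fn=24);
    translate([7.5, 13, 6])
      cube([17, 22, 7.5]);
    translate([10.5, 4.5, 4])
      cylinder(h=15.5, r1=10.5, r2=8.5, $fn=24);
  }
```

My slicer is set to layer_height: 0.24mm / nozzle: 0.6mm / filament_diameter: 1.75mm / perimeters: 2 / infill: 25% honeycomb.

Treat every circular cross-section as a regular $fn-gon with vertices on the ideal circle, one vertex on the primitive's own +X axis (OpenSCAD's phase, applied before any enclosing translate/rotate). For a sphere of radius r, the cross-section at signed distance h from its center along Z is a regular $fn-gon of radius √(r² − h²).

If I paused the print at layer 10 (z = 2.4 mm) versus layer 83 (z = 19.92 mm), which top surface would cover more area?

layer 10 (z = 2.4 mm)

Layer 10 (z = 2.4): the sphere: section is a regular 24-gon, circumradius = √(r²−h²) = √(10.5²−8.1²) = 6.681 (area = (24/2)·6.681²·sin(360°/24) = 138.64 mm²); the cube at (7.5, 13) is absent (z outside [6, 13.5]); the cone at (10.5, 4.5) is absent (z outside [4, 19.5]); Taking the first minus the rest: none of the subtracted shapes is present at this height, so the r=10.5 sphere is unchanged — area = 138.64 mm²; (rotated 65° about Z; rotation is an isometry so areas/perimeters/island counts are preserved). So its area = 138.64 mm². Layer 83 (z = 19.92): the r=10.5 sphere slices to a regular 24-gon of circumradius 4.638 (√(r²−h²) with h=9.42 from center) (area = (24/2)·4.638²·sin(360°/24) = 66.82 mm²); the cube at (7.5, 13) does not reach this height (z outside [6, 13.5]); the cone at (10.5, 4.5) is not intersected at this z (z outside [4, 19.5]); Subtracting the remaining from the first: none of the subtracted shapes is present at this height, so the r=10.5 sphere is unchanged — area = 66.82 mm²; (whole slice rotated 65° about Z — lengths, areas and connectivity unchanged). So its area = 66.82 mm². Layer 10 is larger (138.64 vs 66.82 mm²).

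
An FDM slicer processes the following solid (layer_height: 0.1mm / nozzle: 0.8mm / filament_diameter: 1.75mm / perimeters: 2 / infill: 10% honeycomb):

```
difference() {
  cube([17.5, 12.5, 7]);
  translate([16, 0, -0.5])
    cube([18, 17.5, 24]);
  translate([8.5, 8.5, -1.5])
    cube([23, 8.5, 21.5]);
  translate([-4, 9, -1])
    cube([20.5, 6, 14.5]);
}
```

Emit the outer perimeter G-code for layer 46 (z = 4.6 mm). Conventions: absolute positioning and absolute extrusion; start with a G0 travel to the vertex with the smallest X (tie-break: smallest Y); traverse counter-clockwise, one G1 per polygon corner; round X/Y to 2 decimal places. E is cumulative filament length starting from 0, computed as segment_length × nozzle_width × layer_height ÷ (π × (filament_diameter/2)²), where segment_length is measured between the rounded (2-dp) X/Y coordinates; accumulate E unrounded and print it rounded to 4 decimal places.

G0 X0.00 Y0.00 Z4.60
G1 X16.00 Y0.00 E0.5322
G1 X16.00 Y8.50 E0.8149
G1 X8.50 Y8.50 E1.0643
G1 X8.50 Y9.00 E1.0810
G1 X0.00 Y9.00 E1.3637
G1 X0.00 Y0.00 E1.6630

At z = 4.6 mm: the cube (footprint 17.5×12.5) is included at this height; the cube at (16, 0) (footprint 18×17.5) is included at this height; the cube at (8.5, 8.5) is present — its section is the full 23×8.5 rectangle; the cube at (-4, 9) is present — its section is the full 20.5×6 rectangle; After the difference (first − rest): starting from the 17.5×12.5 cube, the 18×17.5 cube at (16, 0) partially overlaps it — only the 18.75 mm² overlap (of its 315.00 mm²) is removed, clipping the outline; the 23×8.5 cube at (8.5, 8.5) partially overlaps it — only the 30.00 mm² overlap (of its 195.50 mm²) is removed, clipping the outline; the 20.5×6 cube at (-4, 9) partially overlaps it — only the 29.75 mm² overlap (of its 123.00 mm²) is removed, clipping the outline — 1 connected region. The outline is a single polygon with 6 vertices. Extrusion per mm of travel: 0.8 × 0.1 / (π × 0.875²) = 0.033260. Accumulating E over each segment gives final E = 1.6630.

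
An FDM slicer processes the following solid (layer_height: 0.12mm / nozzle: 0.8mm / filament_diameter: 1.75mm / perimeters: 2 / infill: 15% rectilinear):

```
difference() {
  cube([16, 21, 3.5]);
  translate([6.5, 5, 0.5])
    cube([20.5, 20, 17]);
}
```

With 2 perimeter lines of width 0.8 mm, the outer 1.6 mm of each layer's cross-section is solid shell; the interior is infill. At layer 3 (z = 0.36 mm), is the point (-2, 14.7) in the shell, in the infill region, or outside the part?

outside

At z = 0.36 mm: the 16×21 cube contributes its full rectangle; the cube at (6.5, 5) does not reach this height (z outside [0.5, 17.5]); After the difference (first − rest): none of the subtracted shapes is present at this height, so the 16×21 cube is unchanged — 1 connected region. Overall, the cross-section is a single solid region. The nearest boundary edge runs (0.00, 21.00)→(0.00, 0.00); distance from the point to it = 2.00 mm. The point is not inside any of the regions above, so it lies outside the cross-section (2.00 mm from the nearest boundary).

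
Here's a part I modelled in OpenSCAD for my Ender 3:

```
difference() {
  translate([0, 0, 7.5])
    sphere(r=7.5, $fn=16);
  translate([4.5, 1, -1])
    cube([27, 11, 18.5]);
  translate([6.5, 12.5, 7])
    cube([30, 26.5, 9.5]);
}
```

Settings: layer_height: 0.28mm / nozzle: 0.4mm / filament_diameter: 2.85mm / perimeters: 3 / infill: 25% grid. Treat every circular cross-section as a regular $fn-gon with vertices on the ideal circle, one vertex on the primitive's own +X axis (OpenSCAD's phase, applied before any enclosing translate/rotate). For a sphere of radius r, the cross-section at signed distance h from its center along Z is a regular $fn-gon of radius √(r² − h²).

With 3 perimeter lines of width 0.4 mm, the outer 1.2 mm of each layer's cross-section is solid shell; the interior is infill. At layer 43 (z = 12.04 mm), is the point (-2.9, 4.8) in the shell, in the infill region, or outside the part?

At z = 12.04 mm: the sphere: section is a regular 16-gon, circumradius = √(r²−h²) = √(7.5²−4.54²) = 5.970; the cube at (4.5, 1) is present — its section is the full 27×11 rectangle; the cube at (6.5, 12.5) (footprint 30×26.5) is included at this height; Taking the first minus the rest: starting from the r=7.5 sphere, the 27×11 cube at (4.5, 1) partially overlaps it — only the 2.24 mm² overlap (of its 297.00 mm²) is removed, clipping the outline; the 30×26.5 cube at (6.5, 12.5) misses the remaining region (no effect) — 1 connected region. Overall, the cross-section is a single solid region. The nearest boundary edge runs (-4.22, 4.22)→(-2.28, 5.52); distance from the point to it = 0.25 mm. The point is inside the cross-section, 0.25 mm from the nearest boundary — within the 1.2 mm shell band (3 × 0.4).

shell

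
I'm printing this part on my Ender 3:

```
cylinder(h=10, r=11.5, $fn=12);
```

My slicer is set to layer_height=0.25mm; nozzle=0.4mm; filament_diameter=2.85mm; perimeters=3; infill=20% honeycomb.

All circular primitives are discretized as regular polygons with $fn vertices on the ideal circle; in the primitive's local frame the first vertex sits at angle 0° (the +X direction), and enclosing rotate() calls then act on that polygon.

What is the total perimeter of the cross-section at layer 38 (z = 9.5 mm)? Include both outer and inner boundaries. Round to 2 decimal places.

71.43 mm

At z = 9.5 mm: the cylinder: section is a regular 12-gon, circumradius r=11.5 (perimeter = 2·12·11.500·sin(180°/12) = 71.43 mm). Overall, the cross-section is a single solid region. Total boundary length (outer) = 71.43 mm.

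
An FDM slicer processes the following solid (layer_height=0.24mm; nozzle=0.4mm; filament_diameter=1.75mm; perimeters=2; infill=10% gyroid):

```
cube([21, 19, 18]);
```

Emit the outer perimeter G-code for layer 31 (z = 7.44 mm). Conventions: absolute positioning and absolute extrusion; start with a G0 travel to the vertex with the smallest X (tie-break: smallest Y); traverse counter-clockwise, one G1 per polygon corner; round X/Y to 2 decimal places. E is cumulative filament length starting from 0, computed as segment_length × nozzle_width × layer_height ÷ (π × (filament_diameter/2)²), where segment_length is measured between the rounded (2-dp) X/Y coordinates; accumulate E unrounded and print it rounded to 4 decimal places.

G0 X0.00 Y0.00 Z7.44
G1 X21.00 Y0.00 E0.8382
G1 X21.00 Y19.00 E1.5965
G1 X0.00 Y19.00 E2.4346
G1 X0.00 Y0.00 E3.1930

At z = 7.44 mm: the cube (footprint 21×19) is included at this height. The outline is a single polygon with 4 vertices. Extrusion per mm of travel: 0.4 × 0.24 / (π × 0.875²) = 0.039912. Accumulating E over each segment gives final E = 3.1930.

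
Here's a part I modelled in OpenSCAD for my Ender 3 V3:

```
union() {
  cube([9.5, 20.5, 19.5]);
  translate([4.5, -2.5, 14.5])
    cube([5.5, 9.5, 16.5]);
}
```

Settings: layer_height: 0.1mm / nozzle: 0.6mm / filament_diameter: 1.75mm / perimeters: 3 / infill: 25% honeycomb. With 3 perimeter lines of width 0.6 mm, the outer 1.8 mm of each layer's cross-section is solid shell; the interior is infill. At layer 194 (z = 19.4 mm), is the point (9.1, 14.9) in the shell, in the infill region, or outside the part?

shell

At z = 19.4 mm: the cube (footprint 9.5×20.5) is included at this height; the cube at (4.5, -2.5) (footprint 5.5×9.5) is included at this height; Taking the union: the regions partially overlap (shared area 35.00 mm²), so overlapping operands fuse into one piece — 1 connected region. Overall, the cross-section is a single solid region. The nearest boundary edge runs (9.50, 20.50)→(9.50, 7.00); distance from the point to it = 0.40 mm. The point is inside the cross-section, 0.40 mm from the nearest boundary — within the 1.8 mm shell band (3 × 0.6).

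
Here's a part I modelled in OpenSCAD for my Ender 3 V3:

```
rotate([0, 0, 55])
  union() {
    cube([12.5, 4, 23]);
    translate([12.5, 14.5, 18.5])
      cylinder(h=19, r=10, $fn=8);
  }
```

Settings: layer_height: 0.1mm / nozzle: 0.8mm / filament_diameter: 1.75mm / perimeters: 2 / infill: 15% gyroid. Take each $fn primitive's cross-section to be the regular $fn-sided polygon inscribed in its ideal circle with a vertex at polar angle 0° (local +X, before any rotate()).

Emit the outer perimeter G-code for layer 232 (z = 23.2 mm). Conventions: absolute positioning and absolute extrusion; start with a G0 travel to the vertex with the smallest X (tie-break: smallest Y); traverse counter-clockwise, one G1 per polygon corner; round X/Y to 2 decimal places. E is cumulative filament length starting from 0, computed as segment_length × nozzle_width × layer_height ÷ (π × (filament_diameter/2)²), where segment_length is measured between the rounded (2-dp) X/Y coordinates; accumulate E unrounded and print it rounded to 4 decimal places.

G0 X-14.56 Y16.82 Z23.20
G1 X-10.44 Y10.36 E0.2548
G1 X-2.97 Y8.71 E0.5093
G1 X3.48 Y12.82 E0.7637
G1 X5.14 Y20.29 E1.0182
G1 X1.03 Y26.75 E1.2728
G1 X-6.44 Y28.40 E1.5273
G1 X-12.90 Y24.29 E1.7819
G1 X-14.56 Y16.82 E2.0364

At z = 23.2 mm: the cube is not intersected at this z (z outside [0, 23]); the cylinder at (12.5, 14.5): section is a regular 8-gon, circumradius r=10; Combining (union): only the r=10 cylinder at (12.5, 14.5) is present, so the union is just that shape — 1 connected region; (whole slice rotated 55° about Z — lengths, areas and connectivity unchanged). The outline is a single polygon with 8 vertices. Extrusion per mm of travel: 0.8 × 0.1 / (π × 0.875²) = 0.033260. Accumulating E over each segment gives final E = 2.0364.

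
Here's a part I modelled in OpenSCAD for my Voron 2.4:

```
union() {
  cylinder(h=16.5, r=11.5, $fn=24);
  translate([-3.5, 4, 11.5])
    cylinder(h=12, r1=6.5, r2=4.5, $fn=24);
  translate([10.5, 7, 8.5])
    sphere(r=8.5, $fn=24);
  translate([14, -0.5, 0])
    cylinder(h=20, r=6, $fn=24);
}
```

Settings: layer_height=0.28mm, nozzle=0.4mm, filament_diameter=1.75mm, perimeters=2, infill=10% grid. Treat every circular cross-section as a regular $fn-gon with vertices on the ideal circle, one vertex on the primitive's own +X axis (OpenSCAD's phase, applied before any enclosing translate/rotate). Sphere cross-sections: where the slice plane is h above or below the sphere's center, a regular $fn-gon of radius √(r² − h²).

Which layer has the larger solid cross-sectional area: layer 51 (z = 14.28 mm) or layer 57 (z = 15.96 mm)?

layer 51 (z = 14.28 mm)

Layer 51 (z = 14.28): the cylinder: section is a regular 24-gon, circumradius r=11.5 (area = (24/2)·11.500²·sin(360°/24) = 410.75 mm²); the cone at (-3.5, 4) (r1=6.5→r2=4.5) has section circumradius 6.037 here — a regular 24-gon (area = (24/2)·6.037²·sin(360°/24) = 113.18 mm²); the r=8.5 sphere at (10.5, 7) slices to a regular 24-gon of circumradius 6.232 (√(r²−h²) with h=5.78 from center) (area = (24/2)·6.232²·sin(360°/24) = 120.64 mm²); the r=6 cylinder at (14, -0.5) gives a regular 24-gon of circumradius 6 (constant along its height) (area = (24/2)·6.000²·sin(360°/24) = 111.81 mm²); Combining (union): the regions partially overlap — summed areas 756.37 mm² minus the doubly-counted overlap 192.02 mm² gives 564.35 mm² — area = 564.35 mm². So its area = 564.35 mm². Layer 57 (z = 15.96): the cylinder: section is a regular 24-gon, circumradius r=11.5 (area = (24/2)·11.500²·sin(360°/24) = 410.75 mm²); the cone at (-3.5, 4): at t=0.372 of its height the radius interpolates to r₁+(r₂−r₁)t = 5.757, giving a regular 24-gon of that circumradius (area = (24/2)·5.757²·sin(360°/24) = 102.92 mm²); the r=8.5 sphere at (10.5, 7) slices to a regular 24-gon of circumradius 4.074 (√(r²−h²) with h=7.46 from center) (area = (24/2)·4.074²·sin(360°/24) = 51.55 mm²); the r=6 cylinder at (14, -0.5) contributes a regular 24-gon of circumradius 6 (area = (24/2)·6.000²·sin(360°/24) = 111.81 mm²); Taking the union: the regions partially overlap — summed areas 677.03 mm² minus the doubly-counted overlap 145.01 mm² gives 532.02 mm² — area = 532.02 mm². So its area = 532.02 mm². Layer 51 is larger (564.35 vs 532.02 mm²).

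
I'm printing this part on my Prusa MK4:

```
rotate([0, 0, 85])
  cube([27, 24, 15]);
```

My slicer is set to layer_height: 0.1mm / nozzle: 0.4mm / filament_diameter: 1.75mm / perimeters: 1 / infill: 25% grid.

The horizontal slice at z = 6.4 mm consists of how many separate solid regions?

At z = 6.4 mm: the cube (footprint 27×24) is included at this height; (rotated 85° about Z; rotation is an isometry so areas/perimeters/island counts are preserved). The result has 1 disconnected region.

1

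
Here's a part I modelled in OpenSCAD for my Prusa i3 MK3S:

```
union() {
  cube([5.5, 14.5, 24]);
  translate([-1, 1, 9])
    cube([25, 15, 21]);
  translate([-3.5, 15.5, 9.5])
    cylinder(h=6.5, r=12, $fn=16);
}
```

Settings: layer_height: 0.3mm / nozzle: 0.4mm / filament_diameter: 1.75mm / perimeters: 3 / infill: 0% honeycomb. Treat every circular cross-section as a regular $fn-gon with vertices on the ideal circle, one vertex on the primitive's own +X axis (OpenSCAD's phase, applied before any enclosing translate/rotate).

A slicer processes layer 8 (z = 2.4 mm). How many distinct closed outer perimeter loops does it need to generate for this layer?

1

At z = 2.4 mm: the 5.5×14.5 cube contributes its full rectangle; the cube at (-1, 1) does not reach this height (z outside [9, 30]); the cylinder at (-3.5, 15.5) is not intersected at this z (z outside [9.5, 16]); Merging all regions: only the 5.5×14.5 cube is present, so the union is just that shape — 1 connected region. The result has 1 disconnected region.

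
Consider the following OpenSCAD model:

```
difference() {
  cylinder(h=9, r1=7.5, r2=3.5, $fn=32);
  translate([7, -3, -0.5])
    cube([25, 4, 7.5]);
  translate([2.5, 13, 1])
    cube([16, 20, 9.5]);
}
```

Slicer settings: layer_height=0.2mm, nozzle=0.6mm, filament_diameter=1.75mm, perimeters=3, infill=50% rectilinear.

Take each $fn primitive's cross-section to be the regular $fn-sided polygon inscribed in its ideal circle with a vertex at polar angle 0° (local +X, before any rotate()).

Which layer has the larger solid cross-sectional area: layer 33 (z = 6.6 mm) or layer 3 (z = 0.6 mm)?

Layer 33 (z = 6.6): the cone (r1=7.5→r2=3.5) has section circumradius 4.567 here — a regular 32-gon (area = (32/2)·4.567²·sin(360°/32) = 65.10 mm²); the cube at (7, -3) is present — its section is the full 25×4 rectangle (area 100.00 mm²); the cube at (2.5, 13) (footprint 16×20) is included at this height (area 320.00 mm²); Taking the first minus the rest: starting from the cone (65.10 mm²), the 25×4 cube at (7, -3) misses the remaining region (no effect); the 16×20 cube at (2.5, 13) misses the remaining region (no effect) — area = 65.10 mm². So its area = 65.10 mm². Layer 3 (z = 0.6): the cone: at t=0.067 of its height the radius interpolates to r₁+(r₂−r₁)t = 7.233, giving a regular 32-gon of that circumradius (area = (32/2)·7.233²·sin(360°/32) = 163.32 mm²); the cube at (7, -3) (footprint 25×4) is included at this height (area 100.00 mm²); the cube at (2.5, 13) is not intersected at this z (z outside [1, 10.5]); After the difference (first − rest): starting from the cone (163.32 mm²), the 25×4 cube at (7, -3) partially overlaps it — only the 0.43 mm² overlap (of its 100.00 mm²) is removed, clipping the outline — area = 162.89 mm². So its area = 162.89 mm². Layer 3 is larger (162.89 vs 65.10 mm²).

layer 3 (z = 0.6 mm)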